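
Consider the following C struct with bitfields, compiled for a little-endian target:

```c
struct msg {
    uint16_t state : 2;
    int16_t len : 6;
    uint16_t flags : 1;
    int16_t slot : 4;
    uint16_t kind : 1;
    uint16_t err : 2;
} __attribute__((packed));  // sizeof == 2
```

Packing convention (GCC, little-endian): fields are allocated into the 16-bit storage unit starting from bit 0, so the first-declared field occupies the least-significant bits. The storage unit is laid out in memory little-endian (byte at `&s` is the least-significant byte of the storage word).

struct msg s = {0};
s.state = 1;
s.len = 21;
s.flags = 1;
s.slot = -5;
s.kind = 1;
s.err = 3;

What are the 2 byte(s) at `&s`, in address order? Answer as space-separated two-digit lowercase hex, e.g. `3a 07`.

[0+:2] state=1 & 0x3 = 0x1; word=0x0001
[2+:6] len=21 & 0x3f = 0x15; word=0x0055
[8+:1] flags=1 & 0x1 = 0x1; word=0x0155
[9+:4] slot=-5 & 0xf = 0xb; word=0x1755
[13+:1] kind=1 & 0x1 = 0x1; word=0x3755
[14+:2] err=3 & 0x3 = 0x3; word=0xf755
word = 0xf755 → little-endian bytes:
  [0]=0x55  [1]=0xf7

55 f7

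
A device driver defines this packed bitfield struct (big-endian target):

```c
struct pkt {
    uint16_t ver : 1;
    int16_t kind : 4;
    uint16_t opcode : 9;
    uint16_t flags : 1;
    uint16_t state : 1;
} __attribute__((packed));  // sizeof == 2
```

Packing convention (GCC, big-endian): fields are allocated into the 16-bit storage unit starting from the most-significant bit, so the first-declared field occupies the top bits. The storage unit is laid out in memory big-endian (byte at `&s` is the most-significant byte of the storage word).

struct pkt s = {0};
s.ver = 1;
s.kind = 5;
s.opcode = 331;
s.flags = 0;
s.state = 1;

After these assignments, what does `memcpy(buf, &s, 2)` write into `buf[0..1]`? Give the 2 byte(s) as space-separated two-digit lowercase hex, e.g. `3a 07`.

ad 2d

ver (1b) val=1 bits=0x1 at bit 15: 0x8000
kind (4b) val=5 bits=0x5 at bit 11: 0xa800
opcode (9b) val=331 bits=0x14b at bit 2: 0xad2c
flags (1b) val=0 bits=0x0 at bit 1: 0xad2c
state (1b) val=1 bits=0x1 at bit 0: 0xad2d
word = 0xad2d → big-endian bytes:
  [0]=0xad  [1]=0x2d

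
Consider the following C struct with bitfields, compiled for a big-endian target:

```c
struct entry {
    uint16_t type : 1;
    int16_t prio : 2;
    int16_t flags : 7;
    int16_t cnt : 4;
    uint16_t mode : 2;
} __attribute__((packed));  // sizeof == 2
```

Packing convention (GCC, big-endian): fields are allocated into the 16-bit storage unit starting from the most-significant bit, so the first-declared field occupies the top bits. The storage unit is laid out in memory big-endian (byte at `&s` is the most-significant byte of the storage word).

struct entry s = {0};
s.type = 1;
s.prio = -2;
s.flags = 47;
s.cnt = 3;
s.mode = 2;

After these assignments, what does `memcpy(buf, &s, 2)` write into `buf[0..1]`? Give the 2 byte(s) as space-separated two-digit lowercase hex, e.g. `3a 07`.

type (1b) val=1 bits=0x1 at bit 15: 0x8000
prio (2b) val=-2 bits=0x2 at bit 13: 0xc000
flags (7b) val=47 bits=0x2f at bit 6: 0xcbc0
cnt (4b) val=3 bits=0x3 at bit 2: 0xcbcc
mode (2b) val=2 bits=0x2 at bit 0: 0xcbce
word = 0xcbce → big-endian bytes:
  [0]=0xcb  [1]=0xce

cb ce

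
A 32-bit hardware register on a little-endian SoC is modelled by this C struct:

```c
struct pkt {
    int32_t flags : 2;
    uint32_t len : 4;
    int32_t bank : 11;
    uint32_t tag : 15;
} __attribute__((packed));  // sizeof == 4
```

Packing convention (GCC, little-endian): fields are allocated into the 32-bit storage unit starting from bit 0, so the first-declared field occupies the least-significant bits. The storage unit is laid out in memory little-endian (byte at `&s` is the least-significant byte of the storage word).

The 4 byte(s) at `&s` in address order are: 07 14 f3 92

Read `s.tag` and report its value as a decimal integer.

18809

[0]=0x07 [1]=0x14 [2]=0xf3 [3]=0x92 (little-endian) → word 0x92f31407
flags:2 @ bit 0 → (0x92f31407>>0)&0x3 = 0x3
len:4 @ bit 2 → (0x92f31407>>2)&0xf = 0x1
bank:11 @ bit 6 → (0x92f31407>>6)&0x7ff = 0x450
tag:15 @ bit 17 → (0x92f31407>>17)&0x7fff = 0x4979  ←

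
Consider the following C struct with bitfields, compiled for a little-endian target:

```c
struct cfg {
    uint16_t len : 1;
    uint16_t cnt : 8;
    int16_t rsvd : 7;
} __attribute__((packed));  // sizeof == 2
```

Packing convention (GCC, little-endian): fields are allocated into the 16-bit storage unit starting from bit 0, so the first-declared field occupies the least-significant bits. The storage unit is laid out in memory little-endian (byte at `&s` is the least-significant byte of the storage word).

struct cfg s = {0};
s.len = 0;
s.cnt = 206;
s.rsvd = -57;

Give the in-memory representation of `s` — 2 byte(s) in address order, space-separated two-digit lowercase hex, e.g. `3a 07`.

[0+:1] len=0 & 0x1 = 0x0; word=0x0000
[1+:8] cnt=206 & 0xff = 0xce; word=0x019c
[9+:7] rsvd=-57 & 0x7f = 0x47; word=0x8f9c
word = 0x8f9c → little-endian bytes:
  [0]=0x9c  [1]=0x8f

9c 8f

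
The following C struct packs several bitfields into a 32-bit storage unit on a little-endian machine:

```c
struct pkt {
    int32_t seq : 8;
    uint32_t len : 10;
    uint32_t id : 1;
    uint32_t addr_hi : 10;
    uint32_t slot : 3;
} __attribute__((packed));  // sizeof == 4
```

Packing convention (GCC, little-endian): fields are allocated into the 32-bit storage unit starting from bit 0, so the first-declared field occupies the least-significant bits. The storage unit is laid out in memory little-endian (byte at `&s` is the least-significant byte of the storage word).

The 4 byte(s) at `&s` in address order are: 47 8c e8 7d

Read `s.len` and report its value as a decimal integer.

140

[0]=0x47 [1]=0x8c [2]=0xe8 [3]=0x7d (little-endian) → word 0x7de88c47
seq:8 @ bit 0 → (0x7de88c47>>0)&0xff = 0x47
len:10 @ bit 8 → (0x7de88c47>>8)&0x3ff = 0x8c  ←
id:1 @ bit 18 → (0x7de88c47>>18)&0x1 = 0x0
addr_hi:10 @ bit 19 → (0x7de88c47>>19)&0x3ff = 0x3bd
slot:3 @ bit 29 → (0x7de88c47>>29)&0x7 = 0x3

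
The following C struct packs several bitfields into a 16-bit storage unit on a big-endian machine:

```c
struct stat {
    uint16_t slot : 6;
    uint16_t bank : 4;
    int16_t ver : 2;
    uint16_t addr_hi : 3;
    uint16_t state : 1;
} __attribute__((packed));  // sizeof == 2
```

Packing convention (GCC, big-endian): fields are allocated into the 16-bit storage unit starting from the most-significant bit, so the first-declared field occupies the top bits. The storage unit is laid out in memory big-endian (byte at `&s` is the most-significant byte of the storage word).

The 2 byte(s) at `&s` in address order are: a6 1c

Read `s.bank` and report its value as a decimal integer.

8

[0]=0xa6 [1]=0x1c (big-endian) → word 0xa61c
slot [10+:6] = (word>>10) & 0x3f = 41
bank [6+:4] = (word>>6) & 0xf = 8  ←
ver [4+:2] = (word>>4) & 0x3 = 1
addr_hi [1+:3] = (word>>1) & 0x7 = 6
state [0+:1] = (word>>0) & 0x1 = 0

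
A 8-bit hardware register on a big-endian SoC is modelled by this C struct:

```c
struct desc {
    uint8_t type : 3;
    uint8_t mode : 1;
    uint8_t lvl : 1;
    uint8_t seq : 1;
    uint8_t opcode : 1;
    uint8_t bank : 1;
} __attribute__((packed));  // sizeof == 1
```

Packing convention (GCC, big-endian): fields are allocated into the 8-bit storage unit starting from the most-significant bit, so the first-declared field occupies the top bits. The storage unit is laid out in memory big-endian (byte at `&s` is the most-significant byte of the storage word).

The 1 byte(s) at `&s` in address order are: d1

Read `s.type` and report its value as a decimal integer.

6

[0]=0xd1 (big-endian) → word 0xd1
type:3 @ bit 5 → (0xd1>>5)&0x7 = 0x6  ←
mode:1 @ bit 4 → (0xd1>>4)&0x1 = 0x1
lvl:1 @ bit 3 → (0xd1>>3)&0x1 = 0x0
seq:1 @ bit 2 → (0xd1>>2)&0x1 = 0x0
opcode:1 @ bit 1 → (0xd1>>1)&0x1 = 0x0
bank:1 @ bit 0 → (0xd1>>0)&0x1 = 0x1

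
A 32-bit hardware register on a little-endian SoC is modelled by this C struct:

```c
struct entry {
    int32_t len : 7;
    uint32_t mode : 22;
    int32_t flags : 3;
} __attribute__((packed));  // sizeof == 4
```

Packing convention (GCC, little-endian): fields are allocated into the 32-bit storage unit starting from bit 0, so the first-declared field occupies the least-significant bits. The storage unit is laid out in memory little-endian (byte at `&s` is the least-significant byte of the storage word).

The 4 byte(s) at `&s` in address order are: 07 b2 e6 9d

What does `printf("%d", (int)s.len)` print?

7

[0]=0x07 [1]=0xb2 [2]=0xe6 [3]=0x9d (little-endian) → word 0x9de6b207
len:7 @ bit 0 → (0x9de6b207>>0)&0x7f = 0x7  ←
mode:22 @ bit 7 → (0x9de6b207>>7)&0x3fffff = 0x3bcd64
flags:3 @ bit 29 → (0x9de6b207>>29)&0x7 = 0x4
len signed 7b, MSB=0: value = 7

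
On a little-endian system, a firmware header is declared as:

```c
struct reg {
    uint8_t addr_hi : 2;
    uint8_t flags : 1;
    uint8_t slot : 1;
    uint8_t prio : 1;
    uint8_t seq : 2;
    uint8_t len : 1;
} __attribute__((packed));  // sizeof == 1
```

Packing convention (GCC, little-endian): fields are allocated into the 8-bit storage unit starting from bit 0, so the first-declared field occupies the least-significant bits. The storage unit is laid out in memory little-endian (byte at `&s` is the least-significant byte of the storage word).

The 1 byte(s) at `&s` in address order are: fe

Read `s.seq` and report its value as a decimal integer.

[0]=0xfe (little-endian) → word 0xfe
addr_hi:2 @ bit 0 → (0xfe>>0)&0x3 = 0x2
flags:1 @ bit 2 → (0xfe>>2)&0x1 = 0x1
slot:1 @ bit 3 → (0xfe>>3)&0x1 = 0x1
prio:1 @ bit 4 → (0xfe>>4)&0x1 = 0x1
seq:2 @ bit 5 → (0xfe>>5)&0x3 = 0x3  ←
len:1 @ bit 7 → (0xfe>>7)&0x1 = 0x1

3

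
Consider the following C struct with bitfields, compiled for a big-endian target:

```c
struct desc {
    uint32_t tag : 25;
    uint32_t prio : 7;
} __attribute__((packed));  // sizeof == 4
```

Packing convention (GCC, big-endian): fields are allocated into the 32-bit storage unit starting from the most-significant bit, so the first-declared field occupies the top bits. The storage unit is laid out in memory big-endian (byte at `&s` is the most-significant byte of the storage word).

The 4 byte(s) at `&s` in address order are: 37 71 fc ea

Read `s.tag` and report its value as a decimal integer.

7267321

[0]=0x37 [1]=0x71 [2]=0xfc [3]=0xea (big-endian) → word 0x3771fcea
tag [7+:25] = (word>>7) & 0x1ffffff = 7267321  ←
prio [0+:7] = (word>>0) & 0x7f = 106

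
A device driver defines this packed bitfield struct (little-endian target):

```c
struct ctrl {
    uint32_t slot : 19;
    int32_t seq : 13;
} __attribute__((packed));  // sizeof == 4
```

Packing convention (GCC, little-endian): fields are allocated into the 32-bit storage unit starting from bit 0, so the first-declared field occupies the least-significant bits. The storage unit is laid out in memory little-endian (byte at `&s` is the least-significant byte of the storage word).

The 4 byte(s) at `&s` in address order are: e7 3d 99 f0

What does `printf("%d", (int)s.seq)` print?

-493

[0]=0xe7 [1]=0x3d [2]=0x99 [3]=0xf0 (little-endian) → word 0xf0993de7
slot:19 @ bit 0 → (0xf0993de7>>0)&0x7ffff = 0x13de7
seq:13 @ bit 19 → (0xf0993de7>>19)&0x1fff = 0x1e13  ←
seq signed 13b, MSB=1: 7699 - 8192 = -493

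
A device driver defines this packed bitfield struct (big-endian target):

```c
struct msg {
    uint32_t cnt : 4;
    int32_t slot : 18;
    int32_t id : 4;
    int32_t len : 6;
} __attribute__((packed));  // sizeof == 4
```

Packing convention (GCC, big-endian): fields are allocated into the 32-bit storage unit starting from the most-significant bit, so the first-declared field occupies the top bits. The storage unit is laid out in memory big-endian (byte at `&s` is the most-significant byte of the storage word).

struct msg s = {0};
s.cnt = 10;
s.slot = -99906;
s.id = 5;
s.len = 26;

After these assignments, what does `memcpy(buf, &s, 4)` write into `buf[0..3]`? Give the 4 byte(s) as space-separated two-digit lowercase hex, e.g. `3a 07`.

[28+:4] cnt=10 & 0xf = 0xa; word=0xa0000000
[10+:18] slot=-99906 & 0x3ffff = 0x279be; word=0xa9e6f800
[6+:4] id=5 & 0xf = 0x5; word=0xa9e6f940
[0+:6] len=26 & 0x3f = 0x1a; word=0xa9e6f95a
word = 0xa9e6f95a → big-endian bytes:
  [0]=0xa9  [1]=0xe6  [2]=0xf9  [3]=0x5a

a9 e6 f9 5a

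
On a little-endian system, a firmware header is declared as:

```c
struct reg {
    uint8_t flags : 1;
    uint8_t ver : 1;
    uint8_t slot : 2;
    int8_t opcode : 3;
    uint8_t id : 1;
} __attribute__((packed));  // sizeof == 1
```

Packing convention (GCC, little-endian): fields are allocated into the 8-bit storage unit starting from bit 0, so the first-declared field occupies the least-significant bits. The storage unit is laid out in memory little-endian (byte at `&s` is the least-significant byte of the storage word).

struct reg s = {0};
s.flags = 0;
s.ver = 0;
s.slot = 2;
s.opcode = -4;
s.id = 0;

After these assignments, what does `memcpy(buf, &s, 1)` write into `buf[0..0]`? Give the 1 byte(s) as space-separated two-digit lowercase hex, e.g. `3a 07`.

flags:1 = 0 → 0x0 << 0 → word 0x00
ver:1 = 0 → 0x0 << 1 → word 0x00
slot:2 = 2 → 0x2 << 2 → word 0x08
opcode:3 = -4 → 0x4 << 4 → word 0x48
id:1 = 0 → 0x0 << 7 → word 0x48
word = 0x48 → little-endian bytes:
  [0]=0x48

48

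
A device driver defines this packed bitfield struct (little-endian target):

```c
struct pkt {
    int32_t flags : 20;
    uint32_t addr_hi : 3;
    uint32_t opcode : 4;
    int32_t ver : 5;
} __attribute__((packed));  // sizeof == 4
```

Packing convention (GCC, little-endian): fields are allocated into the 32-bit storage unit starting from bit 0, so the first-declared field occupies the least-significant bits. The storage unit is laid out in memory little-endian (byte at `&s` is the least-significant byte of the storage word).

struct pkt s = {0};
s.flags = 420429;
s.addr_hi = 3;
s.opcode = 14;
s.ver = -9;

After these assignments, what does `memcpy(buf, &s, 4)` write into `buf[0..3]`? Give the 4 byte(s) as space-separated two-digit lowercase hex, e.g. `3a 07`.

4d 6a 36 bf

[0+:20] flags=420429 & 0xfffff = 0x66a4d; word=0x00066a4d
[20+:3] addr_hi=3 & 0x7 = 0x3; word=0x00366a4d
[23+:4] opcode=14 & 0xf = 0xe; word=0x07366a4d
[27+:5] ver=-9 & 0x1f = 0x17; word=0xbf366a4d
word = 0xbf366a4d → little-endian bytes:
  [0]=0x4d  [1]=0x6a  [2]=0x36  [3]=0xbf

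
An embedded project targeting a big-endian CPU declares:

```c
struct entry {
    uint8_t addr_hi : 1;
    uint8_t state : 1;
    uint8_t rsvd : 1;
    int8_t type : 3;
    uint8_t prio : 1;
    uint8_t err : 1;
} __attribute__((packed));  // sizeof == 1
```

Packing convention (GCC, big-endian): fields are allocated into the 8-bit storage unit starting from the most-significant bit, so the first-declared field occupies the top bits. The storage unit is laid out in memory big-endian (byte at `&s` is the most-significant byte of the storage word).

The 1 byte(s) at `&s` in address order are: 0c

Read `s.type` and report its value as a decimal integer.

3

[0]=0x0c (big-endian) → word 0x0c
addr_hi:1 @ bit 7 → (0x0c>>7)&0x1 = 0x0
state:1 @ bit 6 → (0x0c>>6)&0x1 = 0x0
rsvd:1 @ bit 5 → (0x0c>>5)&0x1 = 0x0
type:3 @ bit 2 → (0x0c>>2)&0x7 = 0x3  ←
prio:1 @ bit 1 → (0x0c>>1)&0x1 = 0x0
err:1 @ bit 0 → (0x0c>>0)&0x1 = 0x0
type signed 3b, MSB=0: value = 3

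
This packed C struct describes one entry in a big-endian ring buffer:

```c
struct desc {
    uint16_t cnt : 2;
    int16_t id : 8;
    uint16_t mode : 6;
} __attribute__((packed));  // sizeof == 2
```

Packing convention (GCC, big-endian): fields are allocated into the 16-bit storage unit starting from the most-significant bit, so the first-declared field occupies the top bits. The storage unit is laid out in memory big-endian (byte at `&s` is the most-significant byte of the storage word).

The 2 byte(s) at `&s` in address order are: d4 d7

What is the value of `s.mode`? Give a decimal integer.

23

[0]=0xd4 [1]=0xd7 (big-endian) → word 0xd4d7
cnt:2 @ bit 14 → (0xd4d7>>14)&0x3 = 0x3
id:8 @ bit 6 → (0xd4d7>>6)&0xff = 0x53
mode:6 @ bit 0 → (0xd4d7>>0)&0x3f = 0x17  ←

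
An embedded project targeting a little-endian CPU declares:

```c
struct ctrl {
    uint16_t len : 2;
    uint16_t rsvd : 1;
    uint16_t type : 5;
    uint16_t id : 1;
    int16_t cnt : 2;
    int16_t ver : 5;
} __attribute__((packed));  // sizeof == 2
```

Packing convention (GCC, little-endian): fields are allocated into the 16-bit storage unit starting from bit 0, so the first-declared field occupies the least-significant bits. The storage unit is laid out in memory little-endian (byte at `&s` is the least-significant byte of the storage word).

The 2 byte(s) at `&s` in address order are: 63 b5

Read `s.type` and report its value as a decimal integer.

[0]=0x63 [1]=0xb5 (little-endian) → word 0xb563
len:2 @ bit 0 → (0xb563>>0)&0x3 = 0x3
rsvd:1 @ bit 2 → (0xb563>>2)&0x1 = 0x0
type:5 @ bit 3 → (0xb563>>3)&0x1f = 0xc  ←
id:1 @ bit 8 → (0xb563>>8)&0x1 = 0x1
cnt:2 @ bit 9 → (0xb563>>9)&0x3 = 0x2
ver:5 @ bit 11 → (0xb563>>11)&0x1f = 0x16

12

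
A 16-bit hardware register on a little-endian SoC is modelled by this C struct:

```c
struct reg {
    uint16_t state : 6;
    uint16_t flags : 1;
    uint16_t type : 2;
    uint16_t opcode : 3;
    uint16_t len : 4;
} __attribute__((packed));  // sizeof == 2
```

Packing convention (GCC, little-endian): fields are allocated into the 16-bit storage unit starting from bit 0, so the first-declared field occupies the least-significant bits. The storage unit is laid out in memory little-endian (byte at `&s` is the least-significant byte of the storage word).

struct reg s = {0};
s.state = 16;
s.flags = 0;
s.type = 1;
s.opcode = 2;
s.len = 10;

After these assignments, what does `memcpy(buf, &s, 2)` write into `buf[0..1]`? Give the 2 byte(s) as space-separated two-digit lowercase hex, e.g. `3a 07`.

90 a4

state:6 = 16 → 0x10 << 0 → word 0x0010
flags:1 = 0 → 0x0 << 6 → word 0x0010
type:2 = 1 → 0x1 << 7 → word 0x0090
opcode:3 = 2 → 0x2 << 9 → word 0x0490
len:4 = 10 → 0xa << 12 → word 0xa490
word = 0xa490 → little-endian bytes:
  [0]=0x90  [1]=0xa4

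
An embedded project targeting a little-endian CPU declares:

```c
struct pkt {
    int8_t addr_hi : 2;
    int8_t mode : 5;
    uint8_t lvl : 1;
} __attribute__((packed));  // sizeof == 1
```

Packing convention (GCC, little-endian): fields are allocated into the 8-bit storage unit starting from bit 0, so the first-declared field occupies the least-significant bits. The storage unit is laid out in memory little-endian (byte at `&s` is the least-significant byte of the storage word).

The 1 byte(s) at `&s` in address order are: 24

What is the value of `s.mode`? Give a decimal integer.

9

[0]=0x24 (little-endian) → word 0x24
addr_hi:2 @ bit 0 → (0x24>>0)&0x3 = 0x0
mode:5 @ bit 2 → (0x24>>2)&0x1f = 0x9  ←
lvl:1 @ bit 7 → (0x24>>7)&0x1 = 0x0
mode signed 5b, MSB=0: value = 9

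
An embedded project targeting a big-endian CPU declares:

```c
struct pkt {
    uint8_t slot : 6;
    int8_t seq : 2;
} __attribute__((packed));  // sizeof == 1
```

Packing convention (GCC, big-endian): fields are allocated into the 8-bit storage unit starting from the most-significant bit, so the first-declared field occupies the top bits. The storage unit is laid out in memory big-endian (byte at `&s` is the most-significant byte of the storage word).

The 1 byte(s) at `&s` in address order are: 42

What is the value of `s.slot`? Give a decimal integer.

16

[0]=0x42 (big-endian) → word 0x42
slot:6 @ bit 2 → (0x42>>2)&0x3f = 0x10  ←
seq:2 @ bit 0 → (0x42>>0)&0x3 = 0x2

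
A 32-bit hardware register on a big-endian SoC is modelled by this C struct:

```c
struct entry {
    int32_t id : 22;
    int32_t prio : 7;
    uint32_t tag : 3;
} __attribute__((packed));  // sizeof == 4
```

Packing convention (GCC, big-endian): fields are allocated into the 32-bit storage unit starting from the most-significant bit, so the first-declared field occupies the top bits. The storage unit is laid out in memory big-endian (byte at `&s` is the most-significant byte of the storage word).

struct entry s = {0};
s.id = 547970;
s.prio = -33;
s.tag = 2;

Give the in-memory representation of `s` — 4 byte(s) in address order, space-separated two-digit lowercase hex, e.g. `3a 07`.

id:22 = 547970 → 0x85c82 << 10 → word 0x21720800
prio:7 = -33 → 0x5f << 3 → word 0x21720af8
tag:3 = 2 → 0x2 << 0 → word 0x21720afa
word = 0x21720afa → big-endian bytes:
  [0]=0x21  [1]=0x72  [2]=0x0a  [3]=0xfa

21 72 0a fa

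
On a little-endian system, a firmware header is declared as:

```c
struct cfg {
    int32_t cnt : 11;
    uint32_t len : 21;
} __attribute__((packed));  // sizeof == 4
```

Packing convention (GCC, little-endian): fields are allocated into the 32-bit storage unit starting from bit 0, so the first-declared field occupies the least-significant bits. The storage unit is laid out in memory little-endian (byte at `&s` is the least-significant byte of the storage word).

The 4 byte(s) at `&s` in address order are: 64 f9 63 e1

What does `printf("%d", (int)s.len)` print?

1846399

[0]=0x64 [1]=0xf9 [2]=0x63 [3]=0xe1 (little-endian) → word 0xe163f964
cnt [0+:11] = (word>>0) & 0x7ff = 356
len [11+:21] = (word>>11) & 0x1fffff = 1846399  ←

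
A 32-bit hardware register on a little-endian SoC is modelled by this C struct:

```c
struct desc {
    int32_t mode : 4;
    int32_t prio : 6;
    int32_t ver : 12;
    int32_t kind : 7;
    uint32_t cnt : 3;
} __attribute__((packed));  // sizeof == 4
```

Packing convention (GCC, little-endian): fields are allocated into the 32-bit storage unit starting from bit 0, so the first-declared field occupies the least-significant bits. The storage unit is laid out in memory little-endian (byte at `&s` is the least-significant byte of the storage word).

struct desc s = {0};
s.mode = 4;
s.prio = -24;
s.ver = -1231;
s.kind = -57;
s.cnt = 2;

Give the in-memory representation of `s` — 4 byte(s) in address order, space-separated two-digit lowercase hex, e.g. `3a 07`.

[0+:4] mode=4 & 0xf = 0x4; word=0x00000004
[4+:6] prio=-24 & 0x3f = 0x28; word=0x00000284
[10+:12] ver=-1231 & 0xfff = 0xb31; word=0x002cc684
[22+:7] kind=-57 & 0x7f = 0x47; word=0x11ecc684
[29+:3] cnt=2 & 0x7 = 0x2; word=0x51ecc684
word = 0x51ecc684 → little-endian bytes:
  [0]=0x84  [1]=0xc6  [2]=0xec  [3]=0x51

84 c6 ec 51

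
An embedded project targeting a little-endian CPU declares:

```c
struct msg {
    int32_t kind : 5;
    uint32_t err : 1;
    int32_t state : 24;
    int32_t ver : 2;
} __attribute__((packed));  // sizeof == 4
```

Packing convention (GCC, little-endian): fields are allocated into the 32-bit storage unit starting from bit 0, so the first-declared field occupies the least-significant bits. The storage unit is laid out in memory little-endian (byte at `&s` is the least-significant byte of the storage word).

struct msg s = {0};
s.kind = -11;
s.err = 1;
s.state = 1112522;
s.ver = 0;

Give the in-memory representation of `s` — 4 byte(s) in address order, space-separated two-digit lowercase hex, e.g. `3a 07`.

kind (5b) val=-11 bits=0x15 at bit 0: 0x00000015
err (1b) val=1 bits=0x1 at bit 5: 0x00000035
state (24b) val=1112522 bits=0x10f9ca at bit 6: 0x043e72b5
ver (2b) val=0 bits=0x0 at bit 30: 0x043e72b5
word = 0x043e72b5 → little-endian bytes:
  [0]=0xb5  [1]=0x72  [2]=0x3e  [3]=0x04

b5 72 3e 04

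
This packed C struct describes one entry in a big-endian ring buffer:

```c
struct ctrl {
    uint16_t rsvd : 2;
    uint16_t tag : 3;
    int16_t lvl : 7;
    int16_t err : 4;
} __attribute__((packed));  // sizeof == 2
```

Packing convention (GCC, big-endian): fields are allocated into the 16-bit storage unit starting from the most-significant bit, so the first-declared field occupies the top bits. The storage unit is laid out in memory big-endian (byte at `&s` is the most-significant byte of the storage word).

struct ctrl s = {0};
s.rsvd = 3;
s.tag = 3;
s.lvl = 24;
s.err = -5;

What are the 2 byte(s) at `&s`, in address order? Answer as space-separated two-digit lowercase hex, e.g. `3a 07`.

rsvd:2 = 3 → 0x3 << 14 → word 0xc000
tag:3 = 3 → 0x3 << 11 → word 0xd800
lvl:7 = 24 → 0x18 << 4 → word 0xd980
err:4 = -5 → 0xb << 0 → word 0xd98b
word = 0xd98b → big-endian bytes:
  [0]=0xd9  [1]=0x8b

d9 8b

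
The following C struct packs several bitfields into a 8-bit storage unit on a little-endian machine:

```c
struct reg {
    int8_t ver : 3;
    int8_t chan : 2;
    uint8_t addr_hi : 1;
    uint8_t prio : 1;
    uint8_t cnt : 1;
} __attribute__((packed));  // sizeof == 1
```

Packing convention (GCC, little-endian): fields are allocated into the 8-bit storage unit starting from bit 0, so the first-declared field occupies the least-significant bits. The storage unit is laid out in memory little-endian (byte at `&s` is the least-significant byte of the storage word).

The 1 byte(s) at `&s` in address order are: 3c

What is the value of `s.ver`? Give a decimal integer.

-4

[0]=0x3c (little-endian) → word 0x3c
ver [0+:3] = (word>>0) & 0x7 = 4  ←
chan [3+:2] = (word>>3) & 0x3 = 3
addr_hi [5+:1] = (word>>5) & 0x1 = 1
prio [6+:1] = (word>>6) & 0x1 = 0
cnt [7+:1] = (word>>7) & 0x1 = 0
ver signed 3b, MSB=1: 4 - 8 = -4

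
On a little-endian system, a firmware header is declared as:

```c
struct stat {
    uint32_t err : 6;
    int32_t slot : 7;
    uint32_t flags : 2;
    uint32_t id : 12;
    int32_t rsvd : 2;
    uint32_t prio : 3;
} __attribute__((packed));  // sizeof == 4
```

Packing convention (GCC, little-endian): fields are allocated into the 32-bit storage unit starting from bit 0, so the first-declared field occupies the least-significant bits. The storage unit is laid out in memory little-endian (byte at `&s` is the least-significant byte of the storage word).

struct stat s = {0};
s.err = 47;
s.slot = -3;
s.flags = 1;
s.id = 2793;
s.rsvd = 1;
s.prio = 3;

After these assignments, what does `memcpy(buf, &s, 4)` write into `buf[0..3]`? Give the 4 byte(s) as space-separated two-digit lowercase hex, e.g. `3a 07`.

err:6 = 47 → 0x2f << 0 → word 0x0000002f
slot:7 = -3 → 0x7d << 6 → word 0x00001f6f
flags:2 = 1 → 0x1 << 13 → word 0x00003f6f
id:12 = 2793 → 0xae9 << 15 → word 0x0574bf6f
rsvd:2 = 1 → 0x1 << 27 → word 0x0d74bf6f
prio:3 = 3 → 0x3 << 29 → word 0x6d74bf6f
word = 0x6d74bf6f → little-endian bytes:
  [0]=0x6f  [1]=0xbf  [2]=0x74  [3]=0x6d

6f bf 74 6d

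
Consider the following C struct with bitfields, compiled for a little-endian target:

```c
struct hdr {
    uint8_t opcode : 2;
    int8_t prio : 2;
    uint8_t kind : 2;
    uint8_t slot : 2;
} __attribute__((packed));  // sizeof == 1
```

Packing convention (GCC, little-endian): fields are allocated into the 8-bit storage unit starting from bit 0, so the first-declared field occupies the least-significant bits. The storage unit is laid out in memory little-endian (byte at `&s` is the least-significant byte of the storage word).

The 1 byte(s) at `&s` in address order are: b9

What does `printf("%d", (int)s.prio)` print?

[0]=0xb9 (little-endian) → word 0xb9
opcode [0+:2] = (word>>0) & 0x3 = 1
prio [2+:2] = (word>>2) & 0x3 = 2  ←
kind [4+:2] = (word>>4) & 0x3 = 3
slot [6+:2] = (word>>6) & 0x3 = 2
prio signed 2b, MSB=1: 2 - 4 = -2

-2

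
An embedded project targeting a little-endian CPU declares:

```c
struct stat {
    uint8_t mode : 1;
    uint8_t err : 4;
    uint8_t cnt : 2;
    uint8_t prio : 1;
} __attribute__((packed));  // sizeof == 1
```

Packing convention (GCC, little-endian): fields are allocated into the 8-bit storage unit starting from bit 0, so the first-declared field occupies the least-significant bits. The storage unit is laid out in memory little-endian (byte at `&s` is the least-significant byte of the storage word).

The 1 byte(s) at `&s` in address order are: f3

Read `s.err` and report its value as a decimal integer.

9

[0]=0xf3 (little-endian) → word 0xf3
mode:1 @ bit 0 → (0xf3>>0)&0x1 = 0x1
err:4 @ bit 1 → (0xf3>>1)&0xf = 0x9  ←
cnt:2 @ bit 5 → (0xf3>>5)&0x3 = 0x3
prio:1 @ bit 7 → (0xf3>>7)&0x1 = 0x1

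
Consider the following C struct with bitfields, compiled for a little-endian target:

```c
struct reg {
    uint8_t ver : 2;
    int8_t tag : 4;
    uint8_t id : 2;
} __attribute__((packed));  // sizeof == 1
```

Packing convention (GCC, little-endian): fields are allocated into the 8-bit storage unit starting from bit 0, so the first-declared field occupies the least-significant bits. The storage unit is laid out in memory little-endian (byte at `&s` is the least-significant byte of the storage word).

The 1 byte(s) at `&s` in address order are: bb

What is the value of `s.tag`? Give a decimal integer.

-2

[0]=0xbb (little-endian) → word 0xbb
ver [0+:2] = (word>>0) & 0x3 = 3
tag [2+:4] = (word>>2) & 0xf = 14  ←
id [6+:2] = (word>>6) & 0x3 = 2
tag signed 4b, MSB=1: 14 - 16 = -2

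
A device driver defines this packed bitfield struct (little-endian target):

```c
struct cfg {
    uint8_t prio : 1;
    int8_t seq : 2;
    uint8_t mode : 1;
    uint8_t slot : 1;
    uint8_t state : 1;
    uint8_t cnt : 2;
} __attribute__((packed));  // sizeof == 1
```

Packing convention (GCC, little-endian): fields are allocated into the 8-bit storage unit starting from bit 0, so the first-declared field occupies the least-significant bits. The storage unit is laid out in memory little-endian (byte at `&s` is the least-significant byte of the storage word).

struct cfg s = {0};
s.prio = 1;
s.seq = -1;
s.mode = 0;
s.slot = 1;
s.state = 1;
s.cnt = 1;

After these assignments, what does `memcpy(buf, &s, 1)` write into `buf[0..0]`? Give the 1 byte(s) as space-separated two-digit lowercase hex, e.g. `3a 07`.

prio (1b) val=1 bits=0x1 at bit 0: 0x01
seq (2b) val=-1 bits=0x3 at bit 1: 0x07
mode (1b) val=0 bits=0x0 at bit 3: 0x07
slot (1b) val=1 bits=0x1 at bit 4: 0x17
state (1b) val=1 bits=0x1 at bit 5: 0x37
cnt (2b) val=1 bits=0x1 at bit 6: 0x77
word = 0x77 → little-endian bytes:
  [0]=0x77

77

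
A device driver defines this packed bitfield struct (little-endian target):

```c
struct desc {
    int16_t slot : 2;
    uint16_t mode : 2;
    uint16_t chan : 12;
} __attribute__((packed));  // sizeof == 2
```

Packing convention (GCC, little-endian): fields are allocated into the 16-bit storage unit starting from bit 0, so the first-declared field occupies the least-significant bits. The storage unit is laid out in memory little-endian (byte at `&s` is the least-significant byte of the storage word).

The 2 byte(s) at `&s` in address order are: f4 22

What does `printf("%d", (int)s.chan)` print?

559

[0]=0xf4 [1]=0x22 (little-endian) → word 0x22f4
slot [0+:2] = (word>>0) & 0x3 = 0
mode [2+:2] = (word>>2) & 0x3 = 1
chan [4+:12] = (word>>4) & 0xfff = 559  ←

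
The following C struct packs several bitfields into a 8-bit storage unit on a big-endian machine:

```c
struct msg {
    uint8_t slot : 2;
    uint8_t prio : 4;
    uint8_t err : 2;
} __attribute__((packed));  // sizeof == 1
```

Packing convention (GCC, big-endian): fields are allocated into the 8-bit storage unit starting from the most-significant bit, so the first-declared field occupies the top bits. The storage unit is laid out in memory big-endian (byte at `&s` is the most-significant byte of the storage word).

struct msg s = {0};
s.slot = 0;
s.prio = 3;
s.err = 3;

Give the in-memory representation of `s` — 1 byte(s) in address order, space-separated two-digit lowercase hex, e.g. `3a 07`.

[6+:2] slot=0 & 0x3 = 0x0; word=0x00
[2+:4] prio=3 & 0xf = 0x3; word=0x0c
[0+:2] err=3 & 0x3 = 0x3; word=0x0f
word = 0x0f → big-endian bytes:
  [0]=0x0f

0f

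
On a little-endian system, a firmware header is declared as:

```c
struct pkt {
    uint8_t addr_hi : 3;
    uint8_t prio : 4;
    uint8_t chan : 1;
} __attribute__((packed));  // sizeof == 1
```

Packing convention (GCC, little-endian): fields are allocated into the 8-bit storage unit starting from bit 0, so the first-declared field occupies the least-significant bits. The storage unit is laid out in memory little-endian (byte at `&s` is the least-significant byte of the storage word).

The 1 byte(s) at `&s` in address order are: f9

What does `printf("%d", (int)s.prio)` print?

[0]=0xf9 (little-endian) → word 0xf9
addr_hi:3 @ bit 0 → (0xf9>>0)&0x7 = 0x1
prio:4 @ bit 3 → (0xf9>>3)&0xf = 0xf  ←
chan:1 @ bit 7 → (0xf9>>7)&0x1 = 0x1

15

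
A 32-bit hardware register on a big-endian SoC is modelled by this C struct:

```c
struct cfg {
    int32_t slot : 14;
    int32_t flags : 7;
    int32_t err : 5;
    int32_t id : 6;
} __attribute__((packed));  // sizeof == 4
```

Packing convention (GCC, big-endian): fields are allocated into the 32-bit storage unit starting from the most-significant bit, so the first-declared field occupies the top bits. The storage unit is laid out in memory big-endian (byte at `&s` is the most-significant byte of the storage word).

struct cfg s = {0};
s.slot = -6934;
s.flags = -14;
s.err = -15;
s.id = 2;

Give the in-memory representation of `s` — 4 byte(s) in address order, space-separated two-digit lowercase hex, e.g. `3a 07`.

93 ab 94 42

[18+:14] slot=-6934 & 0x3fff = 0x24ea; word=0x93a80000
[11+:7] flags=-14 & 0x7f = 0x72; word=0x93ab9000
[6+:5] err=-15 & 0x1f = 0x11; word=0x93ab9440
[0+:6] id=2 & 0x3f = 0x2; word=0x93ab9442
word = 0x93ab9442 → big-endian bytes:
  [0]=0x93  [1]=0xab  [2]=0x94  [3]=0x42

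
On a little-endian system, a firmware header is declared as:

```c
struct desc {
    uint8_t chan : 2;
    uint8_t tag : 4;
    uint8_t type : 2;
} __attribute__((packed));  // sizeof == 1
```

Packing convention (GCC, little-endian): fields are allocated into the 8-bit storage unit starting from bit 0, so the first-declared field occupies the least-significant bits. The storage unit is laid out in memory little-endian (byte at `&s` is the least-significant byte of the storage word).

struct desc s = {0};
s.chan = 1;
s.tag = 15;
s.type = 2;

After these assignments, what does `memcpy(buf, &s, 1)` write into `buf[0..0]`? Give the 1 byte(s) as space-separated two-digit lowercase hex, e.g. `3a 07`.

bd

[0+:2] chan=1 & 0x3 = 0x1; word=0x01
[2+:4] tag=15 & 0xf = 0xf; word=0x3d
[6+:2] type=2 & 0x3 = 0x2; word=0xbd
word = 0xbd → little-endian bytes:
  [0]=0xbd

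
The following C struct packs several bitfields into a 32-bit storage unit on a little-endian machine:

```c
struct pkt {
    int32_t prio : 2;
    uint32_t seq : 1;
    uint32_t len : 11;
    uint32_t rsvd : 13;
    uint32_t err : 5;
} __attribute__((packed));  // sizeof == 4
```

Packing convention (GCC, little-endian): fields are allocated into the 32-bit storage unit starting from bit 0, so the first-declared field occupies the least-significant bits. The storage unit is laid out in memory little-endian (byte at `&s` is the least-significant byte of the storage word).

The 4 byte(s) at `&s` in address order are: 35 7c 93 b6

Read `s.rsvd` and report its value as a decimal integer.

6733

[0]=0x35 [1]=0x7c [2]=0x93 [3]=0xb6 (little-endian) → word 0xb6937c35
prio [0+:2] = (word>>0) & 0x3 = 1
seq [2+:1] = (word>>2) & 0x1 = 1
len [3+:11] = (word>>3) & 0x7ff = 1926
rsvd [14+:13] = (word>>14) & 0x1fff = 6733  ←
err [27+:5] = (word>>27) & 0x1f = 22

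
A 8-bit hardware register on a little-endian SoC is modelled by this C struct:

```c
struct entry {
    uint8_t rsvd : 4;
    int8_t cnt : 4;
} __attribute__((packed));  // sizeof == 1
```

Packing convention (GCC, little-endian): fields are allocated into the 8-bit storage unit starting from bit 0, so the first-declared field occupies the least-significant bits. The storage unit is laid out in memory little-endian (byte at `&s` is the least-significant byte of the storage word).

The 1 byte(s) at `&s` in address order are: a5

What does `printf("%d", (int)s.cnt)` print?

-6

[0]=0xa5 (little-endian) → word 0xa5
rsvd:4 @ bit 0 → (0xa5>>0)&0xf = 0x5
cnt:4 @ bit 4 → (0xa5>>4)&0xf = 0xa  ←
cnt signed 4b, MSB=1: 10 - 16 = -6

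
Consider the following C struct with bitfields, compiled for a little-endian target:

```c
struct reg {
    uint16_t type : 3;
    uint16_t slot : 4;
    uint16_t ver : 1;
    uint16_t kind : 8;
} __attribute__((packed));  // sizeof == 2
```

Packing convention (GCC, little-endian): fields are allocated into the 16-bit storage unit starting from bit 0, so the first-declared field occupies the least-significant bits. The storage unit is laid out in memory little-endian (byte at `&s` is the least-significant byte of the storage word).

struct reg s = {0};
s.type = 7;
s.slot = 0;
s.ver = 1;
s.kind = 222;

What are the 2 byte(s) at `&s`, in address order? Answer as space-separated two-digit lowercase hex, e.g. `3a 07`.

[0+:3] type=7 & 0x7 = 0x7; word=0x0007
[3+:4] slot=0 & 0xf = 0x0; word=0x0007
[7+:1] ver=1 & 0x1 = 0x1; word=0x0087
[8+:8] kind=222 & 0xff = 0xde; word=0xde87
word = 0xde87 → little-endian bytes:
  [0]=0x87  [1]=0xde

87 de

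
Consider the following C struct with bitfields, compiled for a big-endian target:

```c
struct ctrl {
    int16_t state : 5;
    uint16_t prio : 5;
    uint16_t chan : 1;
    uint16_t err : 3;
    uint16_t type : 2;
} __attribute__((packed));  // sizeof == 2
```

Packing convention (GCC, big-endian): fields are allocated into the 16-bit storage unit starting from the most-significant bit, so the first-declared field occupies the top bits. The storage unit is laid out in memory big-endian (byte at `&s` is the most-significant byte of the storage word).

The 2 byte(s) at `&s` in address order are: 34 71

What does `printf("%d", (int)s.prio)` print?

17

[0]=0x34 [1]=0x71 (big-endian) → word 0x3471
state:5 @ bit 11 → (0x3471>>11)&0x1f = 0x6
prio:5 @ bit 6 → (0x3471>>6)&0x1f = 0x11  ←
chan:1 @ bit 5 → (0x3471>>5)&0x1 = 0x1
err:3 @ bit 2 → (0x3471>>2)&0x7 = 0x4
type:2 @ bit 0 → (0x3471>>0)&0x3 = 0x1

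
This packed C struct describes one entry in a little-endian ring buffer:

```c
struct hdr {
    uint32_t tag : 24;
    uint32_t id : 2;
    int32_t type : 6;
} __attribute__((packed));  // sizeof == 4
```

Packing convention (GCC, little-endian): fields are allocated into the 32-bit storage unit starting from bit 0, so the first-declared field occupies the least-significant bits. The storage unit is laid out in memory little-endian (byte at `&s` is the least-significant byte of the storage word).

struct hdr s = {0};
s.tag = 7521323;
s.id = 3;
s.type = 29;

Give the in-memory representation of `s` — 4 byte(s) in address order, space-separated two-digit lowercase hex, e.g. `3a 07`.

[0+:24] tag=7521323 & 0xffffff = 0x72c42b; word=0x0072c42b
[24+:2] id=3 & 0x3 = 0x3; word=0x0372c42b
[26+:6] type=29 & 0x3f = 0x1d; word=0x7772c42b
word = 0x7772c42b → little-endian bytes:
  [0]=0x2b  [1]=0xc4  [2]=0x72  [3]=0x77

2b c4 72 77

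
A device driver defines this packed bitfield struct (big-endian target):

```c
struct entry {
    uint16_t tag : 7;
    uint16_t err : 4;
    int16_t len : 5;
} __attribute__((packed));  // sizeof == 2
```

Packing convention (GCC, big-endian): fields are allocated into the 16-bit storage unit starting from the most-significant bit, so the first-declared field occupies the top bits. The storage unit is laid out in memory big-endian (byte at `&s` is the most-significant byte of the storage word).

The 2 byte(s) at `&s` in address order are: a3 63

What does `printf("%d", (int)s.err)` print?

11

[0]=0xa3 [1]=0x63 (big-endian) → word 0xa363
tag [9+:7] = (word>>9) & 0x7f = 81
err [5+:4] = (word>>5) & 0xf = 11  ←
len [0+:5] = (word>>0) & 0x1f = 3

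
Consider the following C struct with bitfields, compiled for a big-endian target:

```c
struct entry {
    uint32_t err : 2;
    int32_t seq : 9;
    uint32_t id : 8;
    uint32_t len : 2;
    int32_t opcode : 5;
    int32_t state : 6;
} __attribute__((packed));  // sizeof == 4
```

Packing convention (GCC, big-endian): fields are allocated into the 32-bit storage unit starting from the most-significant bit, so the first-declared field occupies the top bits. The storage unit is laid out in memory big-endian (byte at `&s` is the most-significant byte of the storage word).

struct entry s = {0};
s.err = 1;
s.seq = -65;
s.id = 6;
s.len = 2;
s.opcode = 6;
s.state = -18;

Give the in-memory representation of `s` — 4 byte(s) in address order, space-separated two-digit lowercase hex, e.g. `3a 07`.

err (2b) val=1 bits=0x1 at bit 30: 0x40000000
seq (9b) val=-65 bits=0x1bf at bit 21: 0x77e00000
id (8b) val=6 bits=0x6 at bit 13: 0x77e0c000
len (2b) val=2 bits=0x2 at bit 11: 0x77e0d000
opcode (5b) val=6 bits=0x6 at bit 6: 0x77e0d180
state (6b) val=-18 bits=0x2e at bit 0: 0x77e0d1ae
word = 0x77e0d1ae → big-endian bytes:
  [0]=0x77  [1]=0xe0  [2]=0xd1  [3]=0xae

77 e0 d1 ae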